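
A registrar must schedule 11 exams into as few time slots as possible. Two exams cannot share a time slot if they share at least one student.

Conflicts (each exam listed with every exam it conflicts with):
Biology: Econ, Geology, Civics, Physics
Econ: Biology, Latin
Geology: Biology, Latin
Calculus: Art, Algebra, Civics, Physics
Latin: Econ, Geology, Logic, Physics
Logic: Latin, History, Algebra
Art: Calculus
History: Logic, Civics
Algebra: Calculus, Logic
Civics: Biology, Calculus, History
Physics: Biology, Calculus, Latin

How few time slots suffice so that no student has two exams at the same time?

The cycle Calculus-Algebra-Logic-History-Civics-Calculus has odd length 5, so it cannot be 2-colored; at least 3 time slots are needed.
3 time slots suffice: Biology=1, Econ=2, Geology=2, Calculus=1, Latin=1, Logic=2, Art=2, History=1, Algebra=3, Civics=2, Physics=2. Each listed conflict is separated.

3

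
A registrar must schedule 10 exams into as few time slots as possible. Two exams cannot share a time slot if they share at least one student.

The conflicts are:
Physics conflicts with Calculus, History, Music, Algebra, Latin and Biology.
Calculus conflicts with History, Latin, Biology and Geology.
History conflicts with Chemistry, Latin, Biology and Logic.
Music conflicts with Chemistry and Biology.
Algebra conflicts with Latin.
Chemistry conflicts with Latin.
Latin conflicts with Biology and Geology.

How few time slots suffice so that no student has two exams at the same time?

5

Physics, Calculus, History, Latin, Biology are mutually in conflict, so at least 5 time slots are needed.
5 time slots suffice: time slot 1 → {Music, Latin, Logic}; time slot 2 → {Physics, Chemistry, Geology}; time slot 3 → {History, Algebra}; time slot 4 → {Biology}; time slot 5 → {Calculus}. No two conflicting exams share a time slot.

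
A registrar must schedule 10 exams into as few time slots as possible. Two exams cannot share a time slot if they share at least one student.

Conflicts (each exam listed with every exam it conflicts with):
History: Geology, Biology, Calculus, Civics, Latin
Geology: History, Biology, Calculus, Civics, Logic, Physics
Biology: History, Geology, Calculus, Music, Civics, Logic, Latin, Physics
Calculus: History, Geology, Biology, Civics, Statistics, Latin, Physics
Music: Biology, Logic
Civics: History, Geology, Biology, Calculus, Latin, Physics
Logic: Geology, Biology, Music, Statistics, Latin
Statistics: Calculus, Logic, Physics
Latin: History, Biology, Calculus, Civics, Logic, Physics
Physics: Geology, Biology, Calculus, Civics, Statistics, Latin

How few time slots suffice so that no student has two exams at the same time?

5

Biology, Calculus, Civics, Latin, Physics all conflict with each other, so at least 5 time slots are needed.
5 time slots suffice: time slot 1 → {Biology, Statistics}; time slot 2 → {Calculus, Logic}; time slot 3 → {Geology, Music, Latin}; time slot 4 → {History, Physics}; time slot 5 → {Civics}. Each listed conflict is separated.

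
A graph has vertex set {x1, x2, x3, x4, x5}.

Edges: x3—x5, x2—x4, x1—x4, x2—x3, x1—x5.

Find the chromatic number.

3

The cycle x5-x1-x4-x2-x3-x5 has odd length 5, so it cannot be 2-colored; at least 3 colors are needed.
3 colors suffice: color 1 → {x3, x4}; color 2 → {x1, x2}; color 3 → {x5}. No two adjacent vertices share a color.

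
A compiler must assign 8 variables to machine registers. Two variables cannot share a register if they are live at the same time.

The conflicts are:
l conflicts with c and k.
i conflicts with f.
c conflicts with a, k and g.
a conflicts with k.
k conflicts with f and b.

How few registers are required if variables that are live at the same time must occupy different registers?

3

c, a, k pairwise conflict, so at least 3 registers are needed.
3 registers suffice: register 1 → {i, k, g}; register 2 → {c, f, b}; register 3 → {l, a}. Every pair that conflicts lands in different registers.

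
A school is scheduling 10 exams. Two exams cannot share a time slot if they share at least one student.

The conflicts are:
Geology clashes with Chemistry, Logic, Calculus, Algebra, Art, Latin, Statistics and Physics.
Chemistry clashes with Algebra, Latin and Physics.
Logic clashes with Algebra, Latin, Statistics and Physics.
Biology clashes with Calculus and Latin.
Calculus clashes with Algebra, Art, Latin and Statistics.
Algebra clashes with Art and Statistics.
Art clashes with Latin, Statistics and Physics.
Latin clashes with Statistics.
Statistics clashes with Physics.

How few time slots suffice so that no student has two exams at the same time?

5

Geology, Calculus, Art, Latin, Statistics all conflict with each other, so at least 5 time slots are needed.
5 time slots suffice: time slot 1 → {Geology, Biology}; time slot 2 → {Algebra, Latin, Physics}; time slot 3 → {Chemistry, Statistics}; time slot 4 → {Logic, Art}; time slot 5 → {Calculus}. Each listed conflict is separated.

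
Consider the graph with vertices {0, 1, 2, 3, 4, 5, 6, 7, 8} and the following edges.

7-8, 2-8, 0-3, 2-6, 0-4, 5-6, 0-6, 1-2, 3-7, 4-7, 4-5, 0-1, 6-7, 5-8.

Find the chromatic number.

2

2 and 6 are adjacent, so at least 2 colors are needed.
One proper 2-coloring: 0=blue, 1=red, 2=blue, 3=red, 4=red, 5=blue, 6=red, 7=blue, 8=red. Each edge has distinct colors on its endpoints.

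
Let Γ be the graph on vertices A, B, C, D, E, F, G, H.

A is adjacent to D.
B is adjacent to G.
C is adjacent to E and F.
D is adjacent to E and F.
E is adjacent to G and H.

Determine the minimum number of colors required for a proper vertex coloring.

C and F are adjacent, so at least 2 colors are needed.
A valid assignment using 2 colors: A=red, B=red, C=blue, D=blue, E=red, F=red, G=blue, H=blue. No two adjacent vertices share a color.

2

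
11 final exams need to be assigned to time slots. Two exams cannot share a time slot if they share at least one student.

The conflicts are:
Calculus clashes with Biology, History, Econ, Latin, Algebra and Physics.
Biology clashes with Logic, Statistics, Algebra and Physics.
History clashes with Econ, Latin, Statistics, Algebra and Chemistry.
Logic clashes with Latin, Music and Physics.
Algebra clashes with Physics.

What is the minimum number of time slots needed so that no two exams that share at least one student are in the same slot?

Calculus, Biology, Algebra, Physics pairwise conflict, so at least 4 time slots are needed.
4 time slots suffice: Calculus=1, Biology=2, History=2, Logic=1, Econ=3, Latin=3, Music=2, Statistics=1, Algebra=4, Chemistry=1, Physics=3. Every pair that conflicts lands in different time slots.

4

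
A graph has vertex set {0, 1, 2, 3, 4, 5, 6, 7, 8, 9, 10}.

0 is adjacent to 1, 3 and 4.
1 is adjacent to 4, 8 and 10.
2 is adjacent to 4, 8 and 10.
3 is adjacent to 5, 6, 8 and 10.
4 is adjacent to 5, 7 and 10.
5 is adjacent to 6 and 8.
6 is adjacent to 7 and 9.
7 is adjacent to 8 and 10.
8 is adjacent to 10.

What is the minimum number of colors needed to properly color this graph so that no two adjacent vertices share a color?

4, 7, 10 are mutually adjacent, so at least 3 colors are needed.
3 colors suffice: color a → {4, 6, 8}; color b → {0, 5, 9, 10}; color c → {1, 2, 3, 7}. No two adjacent vertices share a color.

3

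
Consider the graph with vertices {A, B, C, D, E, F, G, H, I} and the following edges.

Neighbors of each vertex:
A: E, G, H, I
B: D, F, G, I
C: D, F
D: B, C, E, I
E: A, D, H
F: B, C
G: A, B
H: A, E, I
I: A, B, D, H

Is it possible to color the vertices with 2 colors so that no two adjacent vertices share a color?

No

A, E, H form a triangle, so at least 3 colors are needed.
So 2 colors are not enough.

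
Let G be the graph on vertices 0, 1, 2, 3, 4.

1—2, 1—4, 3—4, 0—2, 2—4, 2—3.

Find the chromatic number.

2, 3, 4 are pairwise adjacent, so at least 3 colors are needed.
A valid assignment using 3 colors: 0=blue, 1=green, 2=red, 3=green, 4=blue. Every edge joins two different colors.

3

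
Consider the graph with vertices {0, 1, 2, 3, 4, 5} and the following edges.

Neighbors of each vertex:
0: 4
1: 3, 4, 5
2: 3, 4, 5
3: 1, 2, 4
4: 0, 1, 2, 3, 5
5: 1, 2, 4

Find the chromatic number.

2, 4, 5 are pairwise adjacent, so at least 3 colors are needed.
A valid assignment using 3 colors: 0=blue, 1=green, 2=green, 3=blue, 4=red, 5=blue. No two adjacent vertices share a color.

3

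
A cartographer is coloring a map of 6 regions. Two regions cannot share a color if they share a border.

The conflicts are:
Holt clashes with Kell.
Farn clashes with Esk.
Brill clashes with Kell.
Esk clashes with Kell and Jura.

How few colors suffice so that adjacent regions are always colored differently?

Esk and Kell conflict, so at least 2 colors are needed.
2 colors suffice: color 1 → {Farn, Kell, Jura}; color 2 → {Holt, Brill, Esk}. Each listed conflict is separated.

2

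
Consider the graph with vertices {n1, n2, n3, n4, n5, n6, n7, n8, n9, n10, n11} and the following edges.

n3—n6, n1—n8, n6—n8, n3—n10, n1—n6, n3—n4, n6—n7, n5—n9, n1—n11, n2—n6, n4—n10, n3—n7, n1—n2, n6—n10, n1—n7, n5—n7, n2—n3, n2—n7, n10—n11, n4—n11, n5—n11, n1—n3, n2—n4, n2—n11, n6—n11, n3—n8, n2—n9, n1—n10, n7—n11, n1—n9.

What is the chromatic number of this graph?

n1, n2, n6, n7, n11 are mutually adjacent (a clique of size 5), so at least 5 colors are needed.
5 colors suffice: color 1 → {n1, n4, n5}; color 2 → {n3, n9, n11}; color 3 → {n6}; color 4 → {n2, n8, n10}; color 5 → {n7}. No two adjacent vertices share a color.

5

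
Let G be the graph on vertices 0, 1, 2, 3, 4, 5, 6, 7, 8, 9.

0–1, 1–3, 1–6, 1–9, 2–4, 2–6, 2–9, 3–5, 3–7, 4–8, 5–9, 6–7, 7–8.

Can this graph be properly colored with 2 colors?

The cycle 7-6-2-4-8-7 has odd length 5, so it cannot be 2-colored; at least 3 colors are needed.
So 2 colors are not enough.

No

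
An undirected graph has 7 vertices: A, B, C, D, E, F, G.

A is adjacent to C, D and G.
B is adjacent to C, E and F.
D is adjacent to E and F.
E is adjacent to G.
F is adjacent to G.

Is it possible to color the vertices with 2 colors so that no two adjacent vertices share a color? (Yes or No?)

No

The cycle E-B-C-A-G-E has odd length 5, so it cannot be 2-colored; at least 3 colors are needed.
So 2 colors are not enough.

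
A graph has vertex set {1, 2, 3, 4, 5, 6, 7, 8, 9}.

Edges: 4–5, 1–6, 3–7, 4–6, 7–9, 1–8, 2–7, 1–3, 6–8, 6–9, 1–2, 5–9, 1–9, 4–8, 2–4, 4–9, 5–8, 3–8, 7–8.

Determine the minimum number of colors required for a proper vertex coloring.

3

3, 7, 8 are pairwise adjacent, so at least 3 colors are needed.
3 colors suffice: color red → {2, 8, 9}; color blue → {1, 4, 7}; color green → {3, 5, 6}. Every edge joins two different colors.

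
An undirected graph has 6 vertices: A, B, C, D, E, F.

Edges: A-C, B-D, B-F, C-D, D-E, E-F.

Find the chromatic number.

E and F are adjacent, so at least 2 colors are needed.
One proper 2-coloring: A=red, B=blue, C=blue, D=red, E=blue, F=red. Each edge has distinct colors on its endpoints.

2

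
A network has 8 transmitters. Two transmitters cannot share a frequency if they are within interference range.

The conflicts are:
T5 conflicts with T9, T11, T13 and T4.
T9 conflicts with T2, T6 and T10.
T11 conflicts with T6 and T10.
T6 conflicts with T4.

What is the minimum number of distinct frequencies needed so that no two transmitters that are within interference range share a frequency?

2

T5 and T13 conflict, so at least 2 frequencies are needed.
Using 2 frequencies: T5=2, T9=1, T11=1, T13=1, T2=2, T6=2, T4=1, T10=2. Each listed conflict is separated.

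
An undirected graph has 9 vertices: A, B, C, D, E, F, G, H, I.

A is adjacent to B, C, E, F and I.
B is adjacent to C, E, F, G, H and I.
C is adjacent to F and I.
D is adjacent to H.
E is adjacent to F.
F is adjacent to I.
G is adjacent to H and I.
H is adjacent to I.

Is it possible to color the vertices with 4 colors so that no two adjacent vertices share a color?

No

A, B, C, F, I are pairwise adjacent (a clique of size 5), so at least 5 colors are needed.
So 4 colors are not enough.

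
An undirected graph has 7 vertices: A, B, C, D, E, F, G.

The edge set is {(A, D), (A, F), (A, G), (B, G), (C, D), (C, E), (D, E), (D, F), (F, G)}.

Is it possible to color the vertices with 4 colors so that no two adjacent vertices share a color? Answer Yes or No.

The chromatic number is 3. A, F, G form a triangle, so at least 3 colors are needed.
One proper 3-coloring: A=blue, B=blue, C=green, D=red, E=blue, F=green, G=red.
Since 4 ≥ 3, a proper 4-coloring certainly exists.

Yes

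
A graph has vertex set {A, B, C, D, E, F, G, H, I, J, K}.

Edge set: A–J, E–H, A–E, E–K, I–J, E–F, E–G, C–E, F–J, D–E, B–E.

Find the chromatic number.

2

E and H are adjacent, so at least 2 colors are needed.
2 colors suffice: color red → {E, J}; color blue → {A, B, C, D, F, G, H, I, K}. No two adjacent vertices share a color.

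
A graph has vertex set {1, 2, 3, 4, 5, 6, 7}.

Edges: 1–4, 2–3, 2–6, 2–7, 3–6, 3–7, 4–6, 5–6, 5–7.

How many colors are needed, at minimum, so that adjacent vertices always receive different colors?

2, 3, 6 are pairwise adjacent, so at least 3 colors are needed.
One proper 3-coloring: 1=a, 2=b, 3=c, 4=b, 5=b, 6=a, 7=a. Each edge has distinct colors on its endpoints.

3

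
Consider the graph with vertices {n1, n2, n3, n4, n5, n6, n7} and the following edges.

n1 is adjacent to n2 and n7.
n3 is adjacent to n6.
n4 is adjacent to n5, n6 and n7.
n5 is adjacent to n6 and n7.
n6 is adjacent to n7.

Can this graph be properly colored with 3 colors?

n4, n5, n6, n7 form a clique, so at least 4 colors are needed.
So 3 colors are not enough.

No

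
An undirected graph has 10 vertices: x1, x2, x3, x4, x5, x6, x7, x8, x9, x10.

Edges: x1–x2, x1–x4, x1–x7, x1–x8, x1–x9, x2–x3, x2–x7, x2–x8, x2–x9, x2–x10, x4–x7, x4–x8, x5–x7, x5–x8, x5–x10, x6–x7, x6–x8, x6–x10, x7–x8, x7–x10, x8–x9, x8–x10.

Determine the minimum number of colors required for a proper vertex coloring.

x1, x2, x7, x8 form a clique, so at least 4 colors are needed.
4 colors suffice: color 1 → {x3, x8}; color 2 → {x7, x9}; color 3 → {x2, x4, x5, x6}; color 4 → {x1, x10}. Every edge joins two different colors.

4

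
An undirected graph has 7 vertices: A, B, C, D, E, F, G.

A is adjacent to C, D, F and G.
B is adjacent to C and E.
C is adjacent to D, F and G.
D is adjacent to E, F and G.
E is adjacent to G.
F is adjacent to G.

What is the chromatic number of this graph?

5

A, C, D, F, G form a clique, so at least 5 colors are needed.
5 colors suffice: color red → {B, D}; color blue → {C, E}; color green → {G}; color yellow → {F}; color purple → {A}. No two adjacent vertices share a color.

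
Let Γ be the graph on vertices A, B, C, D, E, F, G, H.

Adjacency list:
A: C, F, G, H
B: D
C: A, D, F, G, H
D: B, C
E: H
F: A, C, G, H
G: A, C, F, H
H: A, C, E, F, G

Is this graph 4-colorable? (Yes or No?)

No

A, C, F, G, H are pairwise adjacent (a clique of size 5), so at least 5 colors are needed.
So 4 colors are not enough.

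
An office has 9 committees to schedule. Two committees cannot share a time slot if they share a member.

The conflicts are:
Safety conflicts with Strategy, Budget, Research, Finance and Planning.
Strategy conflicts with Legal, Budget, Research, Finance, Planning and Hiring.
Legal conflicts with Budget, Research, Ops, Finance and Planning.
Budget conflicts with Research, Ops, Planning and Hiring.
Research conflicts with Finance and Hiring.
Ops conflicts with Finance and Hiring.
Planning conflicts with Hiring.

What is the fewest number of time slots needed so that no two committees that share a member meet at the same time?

Strategy, Budget, Research, Hiring pairwise conflict, so at least 4 time slots are needed.
A valid assignment using 4 time slots: Safety=4, Strategy=1, Legal=4, Budget=2, Research=3, Ops=1, Finance=2, Planning=3, Hiring=4. No two conflicting committees share a time slot.

4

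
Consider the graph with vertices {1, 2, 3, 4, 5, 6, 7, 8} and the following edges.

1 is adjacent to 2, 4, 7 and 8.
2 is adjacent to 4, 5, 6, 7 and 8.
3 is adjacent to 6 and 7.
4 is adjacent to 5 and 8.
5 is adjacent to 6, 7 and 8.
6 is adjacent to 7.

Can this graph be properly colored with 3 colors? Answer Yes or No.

No

2, 4, 5, 8 are mutually adjacent (a clique of size 4), so at least 4 colors are needed.
So 3 colors are not enough.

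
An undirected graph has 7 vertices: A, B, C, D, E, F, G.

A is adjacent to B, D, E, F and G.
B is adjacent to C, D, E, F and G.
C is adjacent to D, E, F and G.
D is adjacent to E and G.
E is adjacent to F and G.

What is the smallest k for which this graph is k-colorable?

5

A, B, D, E, G are mutually adjacent (a clique of size 5), so at least 5 colors are needed.
5 colors suffice: color 1 → {E}; color 2 → {B}; color 3 → {A, C}; color 4 → {D, F}; color 5 → {G}. Every edge joins two different colors.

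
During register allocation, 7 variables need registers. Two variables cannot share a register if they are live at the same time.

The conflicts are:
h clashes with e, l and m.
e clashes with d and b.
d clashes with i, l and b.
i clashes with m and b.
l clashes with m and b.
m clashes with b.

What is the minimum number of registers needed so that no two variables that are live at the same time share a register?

h, l, m pairwise conflict, so at least 3 registers are needed.
A valid assignment using 3 registers: h=1, e=2, d=3, i=2, l=2, m=3, b=1. Every pair that conflicts lands in different registers.

3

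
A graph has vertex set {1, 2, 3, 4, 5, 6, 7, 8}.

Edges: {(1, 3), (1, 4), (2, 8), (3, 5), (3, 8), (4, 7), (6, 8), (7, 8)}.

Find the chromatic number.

The cycle 3-1-4-7-8-3 has odd length 5, so it cannot be 2-colored; at least 3 colors are needed.
One proper 3-coloring: 1=c, 2=b, 3=b, 4=a, 5=a, 6=b, 7=b, 8=a. No two adjacent vertices share a color.

3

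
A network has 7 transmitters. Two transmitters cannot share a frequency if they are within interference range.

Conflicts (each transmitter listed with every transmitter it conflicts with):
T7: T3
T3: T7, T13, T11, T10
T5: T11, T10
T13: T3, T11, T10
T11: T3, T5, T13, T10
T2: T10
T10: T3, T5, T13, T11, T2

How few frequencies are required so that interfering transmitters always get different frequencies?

T3, T13, T11, T10 all conflict with each other, so at least 4 frequencies are needed.
4 frequencies suffice: frequency 1 → {T7, T10}; frequency 2 → {T11, T2}; frequency 3 → {T3, T5}; frequency 4 → {T13}. Every pair that conflicts lands in different frequencies.

4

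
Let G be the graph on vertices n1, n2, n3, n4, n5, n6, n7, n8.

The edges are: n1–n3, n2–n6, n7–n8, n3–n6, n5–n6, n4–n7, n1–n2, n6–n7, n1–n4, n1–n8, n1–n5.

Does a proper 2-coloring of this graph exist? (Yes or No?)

No

The cycle n8-n1-n5-n6-n7-n8 has odd length 5, so it cannot be 2-colored; at least 3 colors are needed.
So 2 colors are not enough.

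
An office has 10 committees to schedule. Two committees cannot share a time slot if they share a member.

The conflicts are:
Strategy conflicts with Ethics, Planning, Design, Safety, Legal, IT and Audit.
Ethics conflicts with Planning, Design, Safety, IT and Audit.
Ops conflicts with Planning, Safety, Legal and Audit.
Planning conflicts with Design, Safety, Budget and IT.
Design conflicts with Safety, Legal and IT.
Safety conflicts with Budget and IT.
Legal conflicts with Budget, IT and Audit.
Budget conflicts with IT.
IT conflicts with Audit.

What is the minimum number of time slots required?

6

Strategy, Ethics, Planning, Design, Safety, IT all conflict with each other, so at least 6 time slots are needed.
Using 6 time slots: Strategy=4, Ethics=5, Ops=1, Planning=2, Design=6, Safety=3, Legal=2, Budget=4, IT=1, Audit=3. Each listed conflict is separated.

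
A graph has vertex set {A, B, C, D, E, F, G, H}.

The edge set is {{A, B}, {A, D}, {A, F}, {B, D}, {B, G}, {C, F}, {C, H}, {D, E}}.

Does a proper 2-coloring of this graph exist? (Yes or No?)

No

A, B, D are pairwise adjacent, so at least 3 colors are needed.
So 2 colors are not enough.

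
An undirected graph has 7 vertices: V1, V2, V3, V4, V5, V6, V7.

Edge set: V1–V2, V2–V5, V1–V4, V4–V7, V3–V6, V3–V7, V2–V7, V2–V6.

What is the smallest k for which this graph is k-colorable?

V3 and V6 are adjacent, so at least 2 colors are needed.
2 colors suffice: color 1 → {V2, V3, V4}; color 2 → {V1, V5, V6, V7}. Every edge joins two different colors.

2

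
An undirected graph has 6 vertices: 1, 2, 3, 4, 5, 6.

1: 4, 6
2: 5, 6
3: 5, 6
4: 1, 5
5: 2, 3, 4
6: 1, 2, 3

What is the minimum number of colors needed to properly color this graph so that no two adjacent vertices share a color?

The cycle 1-6-3-5-4-1 has odd length 5, so it cannot be 2-colored; at least 3 colors are needed.
3 colors suffice: 1=b, 2=b, 3=b, 4=c, 5=a, 6=a. Every edge joins two different colors.

3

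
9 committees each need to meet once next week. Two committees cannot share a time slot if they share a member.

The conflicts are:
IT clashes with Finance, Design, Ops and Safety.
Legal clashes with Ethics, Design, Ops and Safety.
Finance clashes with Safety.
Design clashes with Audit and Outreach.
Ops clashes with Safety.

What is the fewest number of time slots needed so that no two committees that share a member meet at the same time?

3

Legal, Ops, Safety are mutually in conflict, so at least 3 time slots are needed.
3 time slots suffice: IT=1, Legal=1, Ethics=2, Finance=3, Design=2, Ops=3, Audit=1, Safety=2, Outreach=1. Each listed conflict is separated.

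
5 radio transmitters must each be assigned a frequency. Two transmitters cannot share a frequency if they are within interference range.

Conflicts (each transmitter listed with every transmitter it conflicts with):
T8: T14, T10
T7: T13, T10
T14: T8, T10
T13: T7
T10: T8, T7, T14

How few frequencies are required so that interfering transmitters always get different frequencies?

T8, T14, T10 pairwise conflict, so at least 3 frequencies are needed.
3 frequencies suffice: frequency 1 → {T13, T10}; frequency 2 → {T7, T14}; frequency 3 → {T8}. Each listed conflict is separated.

3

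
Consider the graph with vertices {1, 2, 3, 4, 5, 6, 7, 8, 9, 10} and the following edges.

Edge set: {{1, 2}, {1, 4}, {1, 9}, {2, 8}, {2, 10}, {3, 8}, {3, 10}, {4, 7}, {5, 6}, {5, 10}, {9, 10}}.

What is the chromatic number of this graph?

2

9 and 10 are adjacent, so at least 2 colors are needed.
One proper 2-coloring: 1=red, 2=blue, 3=blue, 4=blue, 5=blue, 6=red, 7=red, 8=red, 9=blue, 10=red. No two adjacent vertices share a color.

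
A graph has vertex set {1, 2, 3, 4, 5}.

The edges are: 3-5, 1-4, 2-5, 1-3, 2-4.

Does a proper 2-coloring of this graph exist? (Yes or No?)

No

The cycle 2-5-3-1-4-2 has odd length 5, so it cannot be 2-colored; at least 3 colors are needed.
So 2 colors are not enough.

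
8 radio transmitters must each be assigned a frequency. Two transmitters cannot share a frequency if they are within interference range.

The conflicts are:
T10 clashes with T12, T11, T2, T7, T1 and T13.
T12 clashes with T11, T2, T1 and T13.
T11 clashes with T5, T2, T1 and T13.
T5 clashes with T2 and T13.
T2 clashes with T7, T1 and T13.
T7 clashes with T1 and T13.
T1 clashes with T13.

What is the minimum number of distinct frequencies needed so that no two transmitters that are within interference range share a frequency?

T10, T12, T11, T2, T1, T13 are mutually in conflict, so at least 6 frequencies are needed.
Using 6 frequencies: T10=5, T12=6, T11=4, T5=3, T2=2, T7=4, T1=3, T13=1. Every pair that conflicts lands in different frequencies.

6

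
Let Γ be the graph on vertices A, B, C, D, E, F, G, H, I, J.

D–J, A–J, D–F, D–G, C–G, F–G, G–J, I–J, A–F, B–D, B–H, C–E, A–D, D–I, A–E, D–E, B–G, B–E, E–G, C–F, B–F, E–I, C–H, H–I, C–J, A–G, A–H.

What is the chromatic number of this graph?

A, D, G, J form a clique, so at least 4 colors are needed.
4 colors suffice: A=green, B=green, C=blue, D=blue, E=yellow, F=yellow, G=red, H=red, I=green, J=yellow. Every edge joins two different colors.

4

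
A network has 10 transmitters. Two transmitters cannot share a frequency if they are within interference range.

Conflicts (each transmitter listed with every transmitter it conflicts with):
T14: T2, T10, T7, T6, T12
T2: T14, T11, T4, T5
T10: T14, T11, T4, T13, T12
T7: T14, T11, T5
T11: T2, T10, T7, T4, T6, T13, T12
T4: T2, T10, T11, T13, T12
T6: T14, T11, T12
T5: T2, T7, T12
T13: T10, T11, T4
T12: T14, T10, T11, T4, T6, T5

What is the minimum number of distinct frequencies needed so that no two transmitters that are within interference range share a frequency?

4

T10, T11, T4, T12 all conflict with each other, so at least 4 frequencies are needed.
4 frequencies suffice: frequency 1 → {T14, T11, T5}; frequency 2 → {T2, T7, T13, T12}; frequency 3 → {T10, T6}; frequency 4 → {T4}. Every pair that conflicts lands in different frequencies.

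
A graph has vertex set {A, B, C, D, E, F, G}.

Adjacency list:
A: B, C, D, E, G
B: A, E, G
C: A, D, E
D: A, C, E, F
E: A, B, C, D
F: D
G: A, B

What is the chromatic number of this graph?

A, C, D, E form a clique, so at least 4 colors are needed.
4 colors suffice: color 1 → {A, F}; color 2 → {E, G}; color 3 → {B, D}; color 4 → {C}. Each edge has distinct colors on its endpoints.

4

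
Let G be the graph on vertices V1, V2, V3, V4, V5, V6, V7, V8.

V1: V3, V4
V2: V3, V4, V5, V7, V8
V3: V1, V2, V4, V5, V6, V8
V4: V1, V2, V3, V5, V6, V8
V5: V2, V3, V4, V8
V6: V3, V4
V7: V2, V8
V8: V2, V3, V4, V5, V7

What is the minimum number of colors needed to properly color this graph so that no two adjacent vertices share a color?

V2, V3, V4, V5, V8 are mutually adjacent (a clique of size 5), so at least 5 colors are needed.
5 colors suffice: V1=3, V2=4, V3=1, V4=2, V5=5, V6=3, V7=1, V8=3. No two adjacent vertices share a color.

5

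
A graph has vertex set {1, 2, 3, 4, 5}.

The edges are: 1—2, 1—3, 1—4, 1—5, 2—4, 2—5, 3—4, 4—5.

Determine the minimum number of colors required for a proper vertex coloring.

4

1, 2, 4, 5 are pairwise adjacent (a clique of size 4), so at least 4 colors are needed.
4 colors suffice: color a → {4}; color b → {1}; color c → {3, 5}; color d → {2}. Every edge joins two different colors.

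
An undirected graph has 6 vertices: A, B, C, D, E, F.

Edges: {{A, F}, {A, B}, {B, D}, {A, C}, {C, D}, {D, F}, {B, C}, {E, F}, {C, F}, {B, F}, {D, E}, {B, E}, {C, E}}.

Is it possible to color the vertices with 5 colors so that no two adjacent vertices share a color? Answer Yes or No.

Yes

The chromatic number is 5. B, C, D, E, F are mutually adjacent (a clique of size 5), so at least 5 colors are needed.
5 colors suffice: color red → {B}; color blue → {F}; color green → {C}; color yellow → {A, D}; color purple → {E}.
That is already a proper 5-coloring.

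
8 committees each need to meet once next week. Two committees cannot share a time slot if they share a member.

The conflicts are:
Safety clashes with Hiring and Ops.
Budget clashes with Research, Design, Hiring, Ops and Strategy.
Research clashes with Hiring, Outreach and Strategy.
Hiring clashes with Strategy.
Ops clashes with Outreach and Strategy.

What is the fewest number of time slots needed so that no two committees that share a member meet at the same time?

4

Budget, Research, Hiring, Strategy all conflict with each other, so at least 4 time slots are needed.
Using 4 time slots: Safety=1, Budget=1, Research=2, Design=2, Hiring=3, Ops=2, Outreach=1, Strategy=4. No two conflicting committees share a time slot.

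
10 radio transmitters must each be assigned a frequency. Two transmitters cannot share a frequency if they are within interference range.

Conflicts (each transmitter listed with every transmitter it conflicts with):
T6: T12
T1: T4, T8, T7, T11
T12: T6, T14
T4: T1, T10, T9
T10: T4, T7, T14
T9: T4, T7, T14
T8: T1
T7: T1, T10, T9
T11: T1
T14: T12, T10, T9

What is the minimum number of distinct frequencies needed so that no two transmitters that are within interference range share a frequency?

2

T10 and T14 conflict, so at least 2 frequencies are needed.
A valid assignment using 2 frequencies: T6=2, T1=1, T12=1, T4=2, T10=1, T9=1, T8=2, T7=2, T11=2, T14=2. Each listed conflict is separated.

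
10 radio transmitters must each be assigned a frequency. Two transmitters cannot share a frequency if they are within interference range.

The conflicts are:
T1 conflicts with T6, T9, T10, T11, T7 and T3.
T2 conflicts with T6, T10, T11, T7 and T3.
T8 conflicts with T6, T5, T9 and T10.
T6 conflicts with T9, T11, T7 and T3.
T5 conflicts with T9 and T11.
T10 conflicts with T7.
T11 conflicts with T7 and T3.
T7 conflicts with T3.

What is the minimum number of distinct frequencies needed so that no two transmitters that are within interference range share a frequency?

5

T1, T6, T11, T7, T3 pairwise conflict, so at least 5 frequencies are needed.
A valid assignment using 5 frequencies: T1=2, T2=2, T8=2, T6=1, T5=1, T9=3, T10=1, T11=4, T7=3, T3=5. Each listed conflict is separated.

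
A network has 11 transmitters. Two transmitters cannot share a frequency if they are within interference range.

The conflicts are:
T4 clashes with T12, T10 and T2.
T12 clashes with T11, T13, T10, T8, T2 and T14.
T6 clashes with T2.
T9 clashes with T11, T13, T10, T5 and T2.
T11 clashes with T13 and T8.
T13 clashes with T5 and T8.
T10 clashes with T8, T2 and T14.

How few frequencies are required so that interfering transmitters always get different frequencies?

T12, T11, T13, T8 pairwise conflict, so at least 4 frequencies are needed.
4 frequencies suffice: frequency 1 → {T12, T6, T9}; frequency 2 → {T13, T10}; frequency 3 → {T5, T8, T2, T14}; frequency 4 → {T4, T11}. No two conflicting transmitters share a frequency.

4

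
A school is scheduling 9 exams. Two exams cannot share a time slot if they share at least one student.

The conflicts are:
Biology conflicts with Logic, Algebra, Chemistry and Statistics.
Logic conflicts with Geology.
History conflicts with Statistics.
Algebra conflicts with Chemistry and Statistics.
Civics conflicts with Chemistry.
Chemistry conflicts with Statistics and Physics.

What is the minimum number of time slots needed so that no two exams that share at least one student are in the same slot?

Biology, Algebra, Chemistry, Statistics all conflict with each other, so at least 4 time slots are needed.
4 time slots suffice: Biology=2, Logic=1, History=1, Algebra=4, Civics=2, Geology=2, Chemistry=1, Statistics=3, Physics=2. Each listed conflict is separated.

4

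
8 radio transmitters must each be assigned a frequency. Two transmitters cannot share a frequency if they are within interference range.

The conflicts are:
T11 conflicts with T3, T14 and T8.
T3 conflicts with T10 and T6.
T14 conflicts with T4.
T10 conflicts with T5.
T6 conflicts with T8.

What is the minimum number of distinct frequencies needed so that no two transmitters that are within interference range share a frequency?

2

T3 and T6 conflict, so at least 2 frequencies are needed.
2 frequencies suffice: frequency 1 → {T3, T14, T5, T8}; frequency 2 → {T11, T4, T10, T6}. Each listed conflict is separated.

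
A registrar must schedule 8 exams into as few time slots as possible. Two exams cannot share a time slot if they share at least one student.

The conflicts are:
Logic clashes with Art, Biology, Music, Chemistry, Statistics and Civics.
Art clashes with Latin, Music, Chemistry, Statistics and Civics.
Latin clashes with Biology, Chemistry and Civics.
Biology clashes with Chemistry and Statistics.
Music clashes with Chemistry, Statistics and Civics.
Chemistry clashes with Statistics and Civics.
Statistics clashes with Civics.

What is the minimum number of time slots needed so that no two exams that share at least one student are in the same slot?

Logic, Art, Music, Chemistry, Statistics, Civics pairwise conflict, so at least 6 time slots are needed.
A valid assignment using 6 time slots: Logic=3, Art=4, Latin=3, Biology=2, Music=6, Chemistry=1, Statistics=5, Civics=2. Every pair that conflicts lands in different time slots.

6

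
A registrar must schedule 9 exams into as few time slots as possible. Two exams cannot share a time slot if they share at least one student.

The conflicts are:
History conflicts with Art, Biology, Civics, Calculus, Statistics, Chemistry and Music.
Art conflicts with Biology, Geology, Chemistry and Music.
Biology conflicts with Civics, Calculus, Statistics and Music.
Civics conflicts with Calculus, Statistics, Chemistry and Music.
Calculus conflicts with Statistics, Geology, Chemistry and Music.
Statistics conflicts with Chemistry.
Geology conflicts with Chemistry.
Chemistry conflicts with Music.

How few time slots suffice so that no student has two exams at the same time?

5

History, Civics, Calculus, Statistics, Chemistry all conflict with each other, so at least 5 time slots are needed.
5 time slots suffice: time slot 1 → {Art, Calculus}; time slot 2 → {Biology, Chemistry}; time slot 3 → {History, Geology}; time slot 4 → {Civics}; time slot 5 → {Statistics, Music}. Every pair that conflicts lands in different time slots.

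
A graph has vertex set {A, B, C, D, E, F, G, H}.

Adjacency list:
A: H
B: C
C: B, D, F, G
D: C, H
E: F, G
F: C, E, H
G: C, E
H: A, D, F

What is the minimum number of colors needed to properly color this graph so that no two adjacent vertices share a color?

2

A and H are adjacent, so at least 2 colors are needed.
2 colors suffice: color 1 → {C, E, H}; color 2 → {A, B, D, F, G}. Every edge joins two different colors.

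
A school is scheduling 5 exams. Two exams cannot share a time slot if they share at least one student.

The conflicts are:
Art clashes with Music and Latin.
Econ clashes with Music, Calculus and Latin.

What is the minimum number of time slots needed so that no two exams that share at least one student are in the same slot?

Art and Music conflict, so at least 2 time slots are needed.
A valid assignment using 2 time slots: Art=1, Econ=1, Music=2, Calculus=2, Latin=2. Each listed conflict is separated.

2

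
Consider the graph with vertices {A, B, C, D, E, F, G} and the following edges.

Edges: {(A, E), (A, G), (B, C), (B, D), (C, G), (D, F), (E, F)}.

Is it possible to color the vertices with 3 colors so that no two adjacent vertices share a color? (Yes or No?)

Yes

The chromatic number is 3. The cycle E-A-G-C-B-D-F-E has odd length 7, so it cannot be 2-colored; at least 3 colors are needed.
One proper 3-coloring: A=1, B=2, C=1, D=3, E=2, F=1, G=2.
That is already a proper 3-coloring.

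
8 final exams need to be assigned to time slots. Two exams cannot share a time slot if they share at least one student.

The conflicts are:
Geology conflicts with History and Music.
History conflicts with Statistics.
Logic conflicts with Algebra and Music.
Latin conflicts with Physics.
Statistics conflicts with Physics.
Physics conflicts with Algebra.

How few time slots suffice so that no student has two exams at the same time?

3

The cycle Statistics-History-Geology-Music-Logic-Algebra-Physics-Statistics has odd length 7, so it cannot be 2-colored; at least 3 time slots are needed.
3 time slots suffice: time slot 1 → {History, Physics, Music}; time slot 2 → {Geology, Logic, Latin, Statistics}; time slot 3 → {Algebra}. Each listed conflict is separated.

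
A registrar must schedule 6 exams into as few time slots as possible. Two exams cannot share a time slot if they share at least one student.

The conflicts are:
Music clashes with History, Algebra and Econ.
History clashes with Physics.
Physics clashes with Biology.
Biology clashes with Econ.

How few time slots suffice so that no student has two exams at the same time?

The cycle Biology-Econ-Music-History-Physics-Biology has odd length 5, so it cannot be 2-colored; at least 3 time slots are needed.
3 time slots suffice: Music=1, History=3, Physics=2, Algebra=2, Biology=1, Econ=2. No two conflicting exams share a time slot.

3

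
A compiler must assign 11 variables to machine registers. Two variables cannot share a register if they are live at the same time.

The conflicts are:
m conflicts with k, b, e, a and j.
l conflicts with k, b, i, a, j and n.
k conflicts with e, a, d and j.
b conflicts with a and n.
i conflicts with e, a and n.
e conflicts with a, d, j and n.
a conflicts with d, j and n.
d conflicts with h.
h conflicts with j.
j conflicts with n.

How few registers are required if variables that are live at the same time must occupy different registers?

5

m, k, e, a, j all conflict with each other, so at least 5 registers are needed.
5 registers suffice: register 1 → {a, h}; register 2 → {l, e}; register 3 → {b, i, d, j}; register 4 → {k, n}; register 5 → {m}. Each listed conflict is separated.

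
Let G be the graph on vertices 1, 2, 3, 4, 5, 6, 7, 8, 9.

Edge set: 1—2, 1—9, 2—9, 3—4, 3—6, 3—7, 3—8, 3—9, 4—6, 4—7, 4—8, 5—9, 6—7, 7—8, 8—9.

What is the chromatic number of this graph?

4

3, 4, 6, 7 are pairwise adjacent (a clique of size 4), so at least 4 colors are needed.
One proper 4-coloring: 1=green, 2=blue, 3=blue, 4=yellow, 5=blue, 6=green, 7=red, 8=green, 9=red. Every edge joins two different colors.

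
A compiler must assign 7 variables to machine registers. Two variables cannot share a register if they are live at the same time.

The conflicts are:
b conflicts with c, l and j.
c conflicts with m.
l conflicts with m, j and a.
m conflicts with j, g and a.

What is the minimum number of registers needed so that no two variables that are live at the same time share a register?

l, m, a are mutually in conflict, so at least 3 registers are needed.
3 registers suffice: register 1 → {b, m}; register 2 → {c, l, g}; register 3 → {j, a}. Every pair that conflicts lands in different registers.

3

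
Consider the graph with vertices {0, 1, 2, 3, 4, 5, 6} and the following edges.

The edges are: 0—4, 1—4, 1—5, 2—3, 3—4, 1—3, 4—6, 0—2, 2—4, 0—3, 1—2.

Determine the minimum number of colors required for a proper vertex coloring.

1, 2, 3, 4 are mutually adjacent (a clique of size 4), so at least 4 colors are needed.
4 colors suffice: color red → {4, 5}; color blue → {0, 1, 6}; color green → {2}; color yellow → {3}. Every edge joins two different colors.

4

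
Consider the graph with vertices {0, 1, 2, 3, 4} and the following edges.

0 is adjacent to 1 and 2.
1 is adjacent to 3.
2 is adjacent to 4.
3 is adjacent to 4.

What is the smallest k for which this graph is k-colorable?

3

The cycle 1-0-2-4-3-1 has odd length 5, so it cannot be 2-colored; at least 3 colors are needed.
3 colors suffice: color red → {1, 2}; color blue → {0, 4}; color green → {3}. Each edge has distinct colors on its endpoints.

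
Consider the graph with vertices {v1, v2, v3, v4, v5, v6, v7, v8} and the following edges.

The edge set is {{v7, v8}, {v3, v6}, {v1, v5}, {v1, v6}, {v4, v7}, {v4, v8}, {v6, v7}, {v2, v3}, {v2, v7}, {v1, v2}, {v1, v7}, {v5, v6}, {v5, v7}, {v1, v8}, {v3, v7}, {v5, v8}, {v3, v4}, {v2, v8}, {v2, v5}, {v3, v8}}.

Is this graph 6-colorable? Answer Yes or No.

The chromatic number is 5. v1, v2, v5, v7, v8 are pairwise adjacent (a clique of size 5), so at least 5 colors are needed.
5 colors suffice: color 1 → {v7}; color 2 → {v6, v8}; color 3 → {v2, v4}; color 4 → {v3, v5}; color 5 → {v1}.
Since 6 ≥ 5, a proper 6-coloring certainly exists.

Yes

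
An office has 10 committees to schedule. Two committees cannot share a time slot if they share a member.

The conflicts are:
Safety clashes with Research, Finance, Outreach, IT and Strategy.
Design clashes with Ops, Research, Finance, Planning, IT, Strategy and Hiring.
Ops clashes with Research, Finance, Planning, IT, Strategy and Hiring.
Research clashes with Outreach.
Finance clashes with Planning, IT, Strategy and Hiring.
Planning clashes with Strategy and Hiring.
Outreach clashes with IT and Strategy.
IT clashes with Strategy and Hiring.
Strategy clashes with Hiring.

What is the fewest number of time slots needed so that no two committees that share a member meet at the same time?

6

Design, Ops, Finance, IT, Strategy, Hiring pairwise conflict, so at least 6 time slots are needed.
6 time slots suffice: time slot 1 → {Research, Strategy}; time slot 2 → {Safety, Ops}; time slot 3 → {Finance, Outreach}; time slot 4 → {Planning, IT}; time slot 5 → {Design}; time slot 6 → {Hiring}. Each listed conflict is separated.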